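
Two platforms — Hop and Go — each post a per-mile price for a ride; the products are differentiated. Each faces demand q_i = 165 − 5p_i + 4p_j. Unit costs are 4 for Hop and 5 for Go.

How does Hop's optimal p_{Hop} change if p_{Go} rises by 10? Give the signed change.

Hop's profit: π = (p_{Hop} − 4)(165 − 5p_{Hop} + 4p_{Go}).
∂π/∂p_{Hop} = 185 − 10p_{Hop} + 4p_{Go} = 0 ⇒ p_{Hop} = 18.5 + 0.4p_{Go}.
The reaction-function slope is 0.4, so a 10-unit rise in p_{Go} moves p_{Hop} by 0.4 × 10 = 4. Hop's best response rises — the actions are strategic complements.

4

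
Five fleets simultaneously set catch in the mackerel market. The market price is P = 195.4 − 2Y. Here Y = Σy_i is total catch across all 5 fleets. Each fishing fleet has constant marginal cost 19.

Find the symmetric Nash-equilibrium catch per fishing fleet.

A representative fishing fleet's profit is π_i = y_i(195.4 − 2Y) − 19y_i, with Y = y_i + Σ_{j≠i} y_j.
First-order condition: 176.4 − 4y_i − 2Σ_{j≠i} y_j = 0.
In a symmetric equilibrium every fishing fleet chooses the same y, so Σ_{j≠i} y_j = 4y. The condition becomes 176.4 − 12y = 0, giving y = 176.4/12 = 14.7.

14.7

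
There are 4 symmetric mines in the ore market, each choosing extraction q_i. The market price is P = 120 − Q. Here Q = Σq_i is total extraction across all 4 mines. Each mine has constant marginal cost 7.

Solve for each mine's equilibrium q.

A representative mine's profit is π_i = q_i(120 − Q) − 7q_i, with Q = q_i + Σ_{j≠i} q_j.
First-order condition: 113 − 2q_i − Σ_{j≠i} q_j = 0.
With identical mines, set every q_j = q: then 113 − 2q − 3q = 0, i.e. q = 113/5 = 22.6.

22.6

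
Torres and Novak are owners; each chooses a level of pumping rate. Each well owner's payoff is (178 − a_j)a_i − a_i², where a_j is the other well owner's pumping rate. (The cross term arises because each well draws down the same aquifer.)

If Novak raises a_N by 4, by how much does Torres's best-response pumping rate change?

-2

Torres's payoff is (178 − a_N)a_T − a_T².
∂π/∂a_T = 178 − a_N − 2a_T = 0, so a_T = 89 − 0.5a_N.
The reaction-function slope is −0.5, so a 4-unit rise in a_N moves a_T by −0.5 × 4 = −2. Torres's best response falls — the actions are strategic substitutes.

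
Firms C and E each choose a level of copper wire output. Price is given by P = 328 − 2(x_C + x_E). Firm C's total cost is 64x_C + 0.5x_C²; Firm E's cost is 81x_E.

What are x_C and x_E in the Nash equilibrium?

Firm C's profit: π = x_C(328 − 2(x_C + x_E)) − 64x_C − 0.5x_C².
∂π/∂x_C = 264 − 5x_C − 2x_E = 0, so x_C = 52.8 − 0.4x_E.
For E: ∂π/∂x_E = 247 − 4x_E − 2x_C = 0 ⇒ x_E = 61.75 − 0.5x_C.
Solving the two reaction functions simultaneously: (1 − (−0.4)(−0.5))x_C = 52.8 − 0.4·61.75, so 0.8x_C = 28.1 and x_C = 35.125.
Then x_E = 61.75 − 0.5·35.125 = 44.1875.

35.125, 44.1875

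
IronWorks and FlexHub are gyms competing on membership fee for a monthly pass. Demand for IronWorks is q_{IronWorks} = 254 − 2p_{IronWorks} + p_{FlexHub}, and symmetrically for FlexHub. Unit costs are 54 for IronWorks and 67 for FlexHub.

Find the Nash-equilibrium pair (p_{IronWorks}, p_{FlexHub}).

IronWorks's profit: π = (p_{IronWorks} − 54)(254 − 2p_{IronWorks} + p_{FlexHub}).
∂π/∂p_{IronWorks} = 362 − 4p_{IronWorks} + p_{FlexHub} = 0 ⇒ p_{IronWorks} = 90.5 + 0.25p_{FlexHub}.
Similarly p_{FlexHub} = 97 + 0.25p_{IronWorks}.
Plugging p_{FlexHub} into IronWorks's best response: p_{IronWorks} = 90.5 + 0.25(97 + 0.25p_{IronWorks}) ⇒ 0.9375p_{IronWorks} = 114.75, so p_{IronWorks} = 122.4.
Then p_{FlexHub} = 97 + 0.25·122.4 = 127.6.

122.4, 127.6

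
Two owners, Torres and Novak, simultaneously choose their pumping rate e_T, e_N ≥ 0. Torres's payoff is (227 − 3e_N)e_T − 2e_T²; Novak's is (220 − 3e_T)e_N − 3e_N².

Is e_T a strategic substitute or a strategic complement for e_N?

Expanding Torres's payoff: 227e_T − 3e_Ne_T − 2e_T².
∂π/∂e_T = 227 − 3e_N − 4e_T = 0, so e_T = 56.75 − 0.75e_N.
The best-response slope de_T/de_N = −0.75 < 0: the reaction function is downward-sloping, so the choices are strategic substitutes.

strategic substitutes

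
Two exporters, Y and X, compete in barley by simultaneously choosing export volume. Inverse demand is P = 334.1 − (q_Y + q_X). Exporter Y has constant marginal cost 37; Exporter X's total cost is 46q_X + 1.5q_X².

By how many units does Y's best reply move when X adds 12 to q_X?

Exporter Y's profit: π = q_Y(334.1 − (q_Y + q_X)) − 37q_Y.
∂π/∂q_Y = 297.1 − 2q_Y − q_X = 0, so q_Y = 148.55 − 0.5q_X.
The reaction-function slope is −0.5, so a 12-unit rise in q_X moves q_Y by −0.5 × 12 = −6. Y's best response falls — the actions are strategic substitutes.

-6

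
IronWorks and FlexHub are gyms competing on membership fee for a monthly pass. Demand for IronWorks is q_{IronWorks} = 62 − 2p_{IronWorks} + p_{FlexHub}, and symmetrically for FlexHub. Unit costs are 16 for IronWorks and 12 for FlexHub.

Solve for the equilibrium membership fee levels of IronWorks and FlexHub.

IronWorks's profit: π = (p_{IronWorks} − 16)(62 − 2p_{IronWorks} + p_{FlexHub}).
∂π/∂p_{IronWorks} = 94 − 4p_{IronWorks} + p_{FlexHub} = 0 ⇒ p_{IronWorks} = 23.5 + 0.25p_{FlexHub}.
Similarly p_{FlexHub} = 21.5 + 0.25p_{IronWorks}.
Solving the two reaction functions simultaneously: (1 − (0.25)(0.25))p_{IronWorks} = 23.5 + 0.25·21.5, so 0.9375p_{IronWorks} = 28.875 and p_{IronWorks} = 30.8.
Then p_{FlexHub} = 21.5 + 0.25·30.8 = 29.2.

30.8, 29.2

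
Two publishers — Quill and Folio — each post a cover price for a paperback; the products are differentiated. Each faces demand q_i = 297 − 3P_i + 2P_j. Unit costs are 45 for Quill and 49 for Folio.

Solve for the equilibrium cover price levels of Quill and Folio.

Quill's profit: π = (P_{Quill} − 45)(297 − 3P_{Quill} + 2P_{Folio}).
∂π/∂P_{Quill} = 432 − 6P_{Quill} + 2P_{Folio} = 0 ⇒ P_{Quill} = 72 + (1/3)P_{Folio}.
Similarly P_{Folio} = 74 + (1/3)P_{Quill}.
Substituting the second reaction function into the first: P_{Quill} = 72 + (1/3)(74 + (1/3)P_{Quill}), which gives (8/9)P_{Quill} = 290/3 ⇒ P_{Quill} = 108.75.
Then P_{Folio} = 74 + (1/3)·108.75 = 110.25.

108.75, 110.25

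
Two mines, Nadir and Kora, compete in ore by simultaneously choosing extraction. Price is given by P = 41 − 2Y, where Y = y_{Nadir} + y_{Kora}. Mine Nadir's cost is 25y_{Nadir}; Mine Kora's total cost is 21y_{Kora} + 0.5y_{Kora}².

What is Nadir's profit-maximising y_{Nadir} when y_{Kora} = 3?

2.5

Mine Nadir's profit: π = y_{Nadir}(41 − 2(y_{Nadir} + y_{Kora})) − 25y_{Nadir}.
∂π/∂y_{Nadir} = 16 − 4y_{Nadir} − 2y_{Kora} = 0, so y_{Nadir} = 4 − 0.5y_{Kora}.
At y_{Kora} = 3: y_{Nadir} = 4 − 0.5·3 = 2.5.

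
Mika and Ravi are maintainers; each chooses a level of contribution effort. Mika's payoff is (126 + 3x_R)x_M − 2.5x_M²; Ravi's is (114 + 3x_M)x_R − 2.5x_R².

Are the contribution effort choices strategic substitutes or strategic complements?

strategic complements

Expanding Mika's payoff: 126x_M + 3x_Rx_M − 2.5x_M².
∂π/∂x_M = 126 + 3x_R − 5x_M = 0, so x_M = 25.2 + 0.6x_R.
The best-response slope dx_M/dx_R = 0.6 > 0: the reaction function is upward-sloping, so the choices are strategic complements.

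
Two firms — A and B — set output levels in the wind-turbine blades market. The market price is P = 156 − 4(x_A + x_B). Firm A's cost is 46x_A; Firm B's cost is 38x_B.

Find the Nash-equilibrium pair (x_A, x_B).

Firm A's profit: π = x_A(156 − 4(x_A + x_B)) − 46x_A.
∂π/∂x_A = 110 − 8x_A − 4x_B = 0, so x_A = 13.75 − 0.5x_B.
By the same steps for B: x_B = 14.75 − 0.5x_A.
Plugging x_B into A's best response: x_A = 13.75 − 0.5(14.75 − 0.5x_A) ⇒ 0.75x_A = 6.375, so x_A = 8.5.
Then x_B = 14.75 − 0.5·8.5 = 10.5.

8.5, 10.5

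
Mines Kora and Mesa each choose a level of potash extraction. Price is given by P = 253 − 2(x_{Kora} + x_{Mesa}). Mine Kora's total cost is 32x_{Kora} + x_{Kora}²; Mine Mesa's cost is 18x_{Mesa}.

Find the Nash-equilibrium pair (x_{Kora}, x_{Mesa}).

20.7, 48.4

Mine Kora's profit: π = x_{Kora}(253 − 2(x_{Kora} + x_{Mesa})) − 32x_{Kora} − x_{Kora}².
∂π/∂x_{Kora} = 221 − 6x_{Kora} − 2x_{Mesa} = 0, so x_{Kora} = 221/6 − (1/3)x_{Mesa}.
For Mesa: ∂π/∂x_{Mesa} = 235 − 4x_{Mesa} − 2x_{Kora} = 0 ⇒ x_{Mesa} = 58.75 − 0.5x_{Kora}.
Plugging x_{Mesa} into Kora's best response: x_{Kora} = 221/6 − (1/3)(58.75 − 0.5x_{Kora}) ⇒ (5/6)x_{Kora} = 17.25, so x_{Kora} = 20.7.
Then x_{Mesa} = 58.75 − 0.5·20.7 = 48.4.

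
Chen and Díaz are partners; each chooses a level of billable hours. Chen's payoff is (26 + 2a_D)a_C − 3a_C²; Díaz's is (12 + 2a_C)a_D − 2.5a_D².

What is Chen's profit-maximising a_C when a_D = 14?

Expanding Chen's payoff: 26a_C + 2a_Da_C − 3a_C².
∂π/∂a_C = 26 + 2a_D − 6a_C = 0, so a_C = 13/3 + (1/3)a_D.
At a_D = 14: a_C = 13/3 + (1/3)·14 = 9.

9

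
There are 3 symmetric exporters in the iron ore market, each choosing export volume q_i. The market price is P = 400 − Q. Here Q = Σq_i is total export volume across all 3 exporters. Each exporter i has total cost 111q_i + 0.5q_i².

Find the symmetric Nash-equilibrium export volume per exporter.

A representative exporter's profit is π_i = q_i(400 − Q) − 111q_i − 0.5q_i², with Q = q_i + Σ_{j≠i} q_j.
First-order condition: 289 − 3q_i − Σ_{j≠i} q_j = 0.
With identical exporters, set every q_j = q: then 289 − 3q − 2q = 0, i.e. q = 289/5 = 57.8.

57.8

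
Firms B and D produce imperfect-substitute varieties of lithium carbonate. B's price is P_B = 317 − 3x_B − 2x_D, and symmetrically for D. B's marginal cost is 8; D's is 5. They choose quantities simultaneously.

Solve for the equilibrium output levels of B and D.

Firm B's profit: π = x_B(317 − 3x_B − 2x_D) − 8x_B.
∂π/∂x_B = 309 − 6x_B − 2x_D = 0 ⇒ x_B = 51.5 − (1/3)x_D.
Similarly x_D = 52 − (1/3)x_B.
Plugging x_D into B's best response: x_B = 51.5 − (1/3)(52 − (1/3)x_B) ⇒ (8/9)x_B = 205/6, so x_B = 38.4375.
Then x_D = 52 − (1/3)·38.4375 = 39.1875.

38.4375, 39.1875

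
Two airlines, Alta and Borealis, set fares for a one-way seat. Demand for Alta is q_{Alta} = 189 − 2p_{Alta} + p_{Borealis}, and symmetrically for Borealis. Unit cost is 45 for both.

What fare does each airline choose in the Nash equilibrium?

Alta's profit: π = (p_{Alta} − 45)(189 − 2p_{Alta} + p_{Borealis}).
∂π/∂p_{Alta} = 279 − 4p_{Alta} + p_{Borealis} = 0 ⇒ p_{Alta} = 69.75 + 0.25p_{Borealis}.
Setting p_{Alta} = p_{Borealis} in the reaction function: p_{Alta} = 69.75 + 0.25p_{Alta}, so p_{Alta} = 69.75 / 0.75 = 93.

93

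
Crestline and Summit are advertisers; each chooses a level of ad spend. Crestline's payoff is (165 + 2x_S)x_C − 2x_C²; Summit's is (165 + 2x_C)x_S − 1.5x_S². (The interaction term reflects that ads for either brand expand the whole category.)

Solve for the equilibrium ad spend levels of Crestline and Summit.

Expanding Crestline's payoff: 165x_C + 2x_Sx_C − 2x_C².
∂π/∂x_C = 165 + 2x_S − 4x_C = 0, so x_C = 41.25 + 0.5x_S.
Likewise for Summit: x_S = 55 + (2/3)x_C.
Substituting the second reaction function into the first: x_C = 41.25 + 0.5(55 + (2/3)x_C), which gives (2/3)x_C = 68.75 ⇒ x_C = 103.125.
Then x_S = 55 + (2/3)·103.125 = 123.75.

103.125, 123.75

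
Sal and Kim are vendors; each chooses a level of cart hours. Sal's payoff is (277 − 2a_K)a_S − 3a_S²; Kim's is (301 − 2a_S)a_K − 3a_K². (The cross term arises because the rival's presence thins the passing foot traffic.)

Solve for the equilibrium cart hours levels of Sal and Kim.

Expanding Sal's payoff: 277a_S − 2a_Ka_S − 3a_S².
∂π/∂a_S = 277 − 2a_K − 6a_S = 0, so a_S = 277/6 − (1/3)a_K.
Likewise for Kim: a_K = 301/6 − (1/3)a_S.
Substituting the second reaction function into the first: a_S = 277/6 − (1/3)(301/6 − (1/3)a_S), which gives (8/9)a_S = 265/9 ⇒ a_S = 33.125.
Then a_K = 301/6 − (1/3)·33.125 = 39.125.

33.125, 39.125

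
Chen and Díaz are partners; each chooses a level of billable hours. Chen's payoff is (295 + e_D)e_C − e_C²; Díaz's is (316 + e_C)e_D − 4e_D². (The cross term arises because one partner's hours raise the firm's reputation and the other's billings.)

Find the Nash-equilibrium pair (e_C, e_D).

Expanding Chen's payoff: 295e_C + e_De_C − e_C².
∂π/∂e_C = 295 + e_D − 2e_C = 0, so e_C = 147.5 + 0.5e_D.
Likewise for Díaz: e_D = 39.5 + 0.125e_C.
Substituting the second reaction function into the first: e_C = 147.5 + 0.5(39.5 + 0.125e_C), which gives 0.9375e_C = 167.25 ⇒ e_C = 178.4.
Then e_D = 39.5 + 0.125·178.4 = 61.8.

178.4, 61.8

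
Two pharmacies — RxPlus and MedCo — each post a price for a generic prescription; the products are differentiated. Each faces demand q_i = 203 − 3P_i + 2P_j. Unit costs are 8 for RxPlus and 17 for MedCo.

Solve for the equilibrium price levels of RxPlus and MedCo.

58.4375, 61.8125

RxPlus's profit: π = (P_{RxPlus} − 8)(203 − 3P_{RxPlus} + 2P_{MedCo}).
∂π/∂P_{RxPlus} = 227 − 6P_{RxPlus} + 2P_{MedCo} = 0 ⇒ P_{RxPlus} = 227/6 + (1/3)P_{MedCo}.
Similarly P_{MedCo} = 127/3 + (1/3)P_{RxPlus}.
Substituting the second reaction function into the first: P_{RxPlus} = 227/6 + (1/3)(127/3 + (1/3)P_{RxPlus}), which gives (8/9)P_{RxPlus} = 935/18 ⇒ P_{RxPlus} = 58.4375.
Then P_{MedCo} = 127/3 + (1/3)·58.4375 = 61.8125.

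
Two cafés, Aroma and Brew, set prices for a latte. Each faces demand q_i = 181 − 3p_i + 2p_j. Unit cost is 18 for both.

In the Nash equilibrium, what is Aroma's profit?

Aroma's profit: π = (p_{Aroma} − 18)(181 − 3p_{Aroma} + 2p_{Brew}).
∂π/∂p_{Aroma} = 235 − 6p_{Aroma} + 2p_{Brew} = 0 ⇒ p_{Aroma} = 235/6 + (1/3)p_{Brew}.
Setting p_{Aroma} = p_{Brew} in the reaction function: p_{Aroma} = 235/6 + (1/3)p_{Aroma}, so p_{Aroma} = (235/6) / (2/3) = 58.75.
q_{Aroma} = 181 − 3·58.75 + 2·58.75 = 122.25.
Profit = (58.75 − 18)·122.25 = 4981.6875.

4981.6875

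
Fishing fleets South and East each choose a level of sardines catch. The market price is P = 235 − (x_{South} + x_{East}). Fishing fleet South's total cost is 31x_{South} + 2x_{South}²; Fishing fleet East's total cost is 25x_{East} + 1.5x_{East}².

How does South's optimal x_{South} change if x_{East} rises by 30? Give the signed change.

Fishing fleet South's profit: π = x_{South}(235 − (x_{South} + x_{East})) − 31x_{South} − 2x_{South}².
∂π/∂x_{South} = 204 − 6x_{South} − x_{East} = 0, so x_{South} = 34 − (1/6)x_{East}.
The reaction-function slope is −1/6, so a 30-unit rise in x_{East} moves x_{South} by −1/6 × 30 = −5. South's best response falls — the actions are strategic substitutes.

-5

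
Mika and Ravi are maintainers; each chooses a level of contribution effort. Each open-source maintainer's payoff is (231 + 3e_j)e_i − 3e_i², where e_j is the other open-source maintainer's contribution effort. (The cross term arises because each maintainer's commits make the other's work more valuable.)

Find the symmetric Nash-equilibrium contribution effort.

77

Mika's payoff is (231 + 3e_R)e_M − 3e_M².
∂π/∂e_M = 231 + 3e_R − 6e_M = 0, so e_M = 38.5 + 0.5e_R.
The game is symmetric, so in equilibrium e_R = e_M: the reaction function gives 0.5e_M = 38.5, hence e_M = 77.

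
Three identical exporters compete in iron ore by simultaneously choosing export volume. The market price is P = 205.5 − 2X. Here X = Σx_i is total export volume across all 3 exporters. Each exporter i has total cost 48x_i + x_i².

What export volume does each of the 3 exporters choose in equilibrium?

A representative exporter's profit is π_i = x_i(205.5 − 2X) − 48x_i − x_i², with X = x_i + Σ_{j≠i} x_j.
First-order condition: 157.5 − 6x_i − 2Σ_{j≠i} x_j = 0.
In a symmetric equilibrium every exporter chooses the same x, so Σ_{j≠i} x_j = 2x. The condition becomes 157.5 − 10x = 0, giving x = 157.5/10 = 15.75.

15.75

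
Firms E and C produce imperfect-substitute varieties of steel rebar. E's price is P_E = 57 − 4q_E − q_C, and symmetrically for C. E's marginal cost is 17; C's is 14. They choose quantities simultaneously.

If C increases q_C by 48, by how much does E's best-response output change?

-6

Firm E's profit: π = q_E(57 − 4q_E − q_C) − 17q_E.
∂π/∂q_E = 40 − 8q_E − q_C = 0 ⇒ q_E = 5 − 0.125q_C.
The reaction-function slope is −0.125, so a 48-unit rise in q_C moves q_E by −0.125 × 48 = −6. E's best response falls — the actions are strategic substitutes.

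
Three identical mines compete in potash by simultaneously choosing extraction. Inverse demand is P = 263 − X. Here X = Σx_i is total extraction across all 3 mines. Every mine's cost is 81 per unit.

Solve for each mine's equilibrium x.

45.5

A representative mine's profit is π_i = x_i(263 − X) − 81x_i, with X = x_i + Σ_{j≠i} x_j.
First-order condition: 182 − 2x_i − Σ_{j≠i} x_j = 0.
In a symmetric equilibrium every mine chooses the same x, so Σ_{j≠i} x_j = 2x. The condition becomes 182 − 4x = 0, giving x = 182/4 = 45.5.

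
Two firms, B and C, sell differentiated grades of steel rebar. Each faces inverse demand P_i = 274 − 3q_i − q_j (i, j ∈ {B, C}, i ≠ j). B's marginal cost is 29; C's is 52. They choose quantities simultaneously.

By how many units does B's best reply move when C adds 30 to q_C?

-5

Firm B's profit: π = q_B(274 − 3q_B − q_C) − 29q_B.
∂π/∂q_B = 245 − 6q_B − q_C = 0 ⇒ q_B = 245/6 − (1/6)q_C.
The reaction-function slope is −1/6, so a 30-unit rise in q_C moves q_B by −1/6 × 30 = −5. B's best response falls — the actions are strategic substitutes.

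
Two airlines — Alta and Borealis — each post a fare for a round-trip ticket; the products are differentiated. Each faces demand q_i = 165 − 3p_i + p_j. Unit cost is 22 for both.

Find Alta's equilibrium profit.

Alta's profit: π = (p_{Alta} − 22)(165 − 3p_{Alta} + p_{Borealis}).
∂π/∂p_{Alta} = 231 − 6p_{Alta} + p_{Borealis} = 0 ⇒ p_{Alta} = 38.5 + (1/6)p_{Borealis}.
By symmetry p_{Borealis} = p_{Alta}; substituting into the reaction function, (5/6)p_{Alta} = 38.5 and p_{Alta} = 46.2.
q_{Alta} = 165 − 3·46.2 + 46.2 = 72.6.
Profit = (46.2 − 22)·72.6 = 1756.92.

1756.92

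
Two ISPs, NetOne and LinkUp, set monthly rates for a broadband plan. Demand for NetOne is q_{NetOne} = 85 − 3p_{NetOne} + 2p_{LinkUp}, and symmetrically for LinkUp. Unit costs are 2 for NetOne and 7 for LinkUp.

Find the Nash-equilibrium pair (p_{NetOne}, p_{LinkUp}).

NetOne's profit: π = (p_{NetOne} − 2)(85 − 3p_{NetOne} + 2p_{LinkUp}).
∂π/∂p_{NetOne} = 91 − 6p_{NetOne} + 2p_{LinkUp} = 0 ⇒ p_{NetOne} = 91/6 + (1/3)p_{LinkUp}.
Similarly p_{LinkUp} = 53/3 + (1/3)p_{NetOne}.
Solving the two reaction functions simultaneously: (1 − (1/3)(1/3))p_{NetOne} = 91/6 + (1/3)·(53/3), so (8/9)p_{NetOne} = 379/18 and p_{NetOne} = 23.6875.
Then p_{LinkUp} = 53/3 + (1/3)·23.6875 = 25.5625.

23.6875, 25.5625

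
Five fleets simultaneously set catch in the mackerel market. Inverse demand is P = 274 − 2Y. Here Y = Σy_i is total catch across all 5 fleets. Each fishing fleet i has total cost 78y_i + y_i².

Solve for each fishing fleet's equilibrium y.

14

A representative fishing fleet's profit is π_i = y_i(274 − 2Y) − 78y_i − y_i², with Y = y_i + Σ_{j≠i} y_j.
First-order condition: 196 − 6y_i − 2Σ_{j≠i} y_j = 0.
With identical fishing fleets, set every y_j = y: then 196 − 6y − 8y = 0, i.e. y = 196/14 = 14.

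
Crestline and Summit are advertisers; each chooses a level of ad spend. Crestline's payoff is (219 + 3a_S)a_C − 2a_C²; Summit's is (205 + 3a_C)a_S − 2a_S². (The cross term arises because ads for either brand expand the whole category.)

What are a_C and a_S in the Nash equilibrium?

213, 211

Expanding Crestline's payoff: 219a_C + 3a_Sa_C − 2a_C².
∂π/∂a_C = 219 + 3a_S − 4a_C = 0, so a_C = 54.75 + 0.75a_S.
Likewise for Summit: a_S = 51.25 + 0.75a_C.
Solving the two reaction functions simultaneously: (1 − (0.75)(0.75))a_C = 54.75 + 0.75·51.25, so 0.4375a_C = 93.1875 and a_C = 213.
Then a_S = 51.25 + 0.75·213 = 211.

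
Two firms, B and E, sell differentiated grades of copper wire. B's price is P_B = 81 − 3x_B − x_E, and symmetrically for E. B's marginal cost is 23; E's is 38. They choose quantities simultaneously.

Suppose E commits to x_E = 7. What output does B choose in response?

Firm B's profit: π = x_B(81 − 3x_B − x_E) − 23x_B.
∂π/∂x_B = 58 − 6x_B − x_E = 0 ⇒ x_B = 29/3 − (1/6)x_E.
At x_E = 7: x_B = 29/3 − (1/6)·7 = 8.5.

8.5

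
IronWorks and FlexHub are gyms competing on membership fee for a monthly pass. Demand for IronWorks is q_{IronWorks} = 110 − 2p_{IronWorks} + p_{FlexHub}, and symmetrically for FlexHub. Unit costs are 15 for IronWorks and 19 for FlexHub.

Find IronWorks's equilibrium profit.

2073.68

IronWorks's profit: π = (p_{IronWorks} − 15)(110 − 2p_{IronWorks} + p_{FlexHub}).
∂π/∂p_{IronWorks} = 140 − 4p_{IronWorks} + p_{FlexHub} = 0 ⇒ p_{IronWorks} = 35 + 0.25p_{FlexHub}.
Similarly p_{FlexHub} = 37 + 0.25p_{IronWorks}.
Plugging p_{FlexHub} into IronWorks's best response: p_{IronWorks} = 35 + 0.25(37 + 0.25p_{IronWorks}) ⇒ 0.9375p_{IronWorks} = 44.25, so p_{IronWorks} = 47.2.
Then p_{FlexHub} = 37 + 0.25·47.2 = 48.8.
q_{IronWorks} = 110 − 2·47.2 + 48.8 = 64.4.
Profit = (47.2 − 15)·64.4 = 2073.68.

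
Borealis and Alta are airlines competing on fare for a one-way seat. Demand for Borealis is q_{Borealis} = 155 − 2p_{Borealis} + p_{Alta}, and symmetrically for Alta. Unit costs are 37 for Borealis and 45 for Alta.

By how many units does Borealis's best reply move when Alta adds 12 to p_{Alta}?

Borealis's profit: π = (p_{Borealis} − 37)(155 − 2p_{Borealis} + p_{Alta}).
∂π/∂p_{Borealis} = 229 − 4p_{Borealis} + p_{Alta} = 0 ⇒ p_{Borealis} = 57.25 + 0.25p_{Alta}.
The reaction-function slope is 0.25, so a 12-unit rise in p_{Alta} moves p_{Borealis} by 0.25 × 12 = 3. Borealis's best response rises — the actions are strategic complements.

3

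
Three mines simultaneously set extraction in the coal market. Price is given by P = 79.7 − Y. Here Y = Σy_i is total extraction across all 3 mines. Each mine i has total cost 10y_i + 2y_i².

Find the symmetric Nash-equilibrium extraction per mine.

A representative mine's profit is π_i = y_i(79.7 − Y) − 10y_i − 2y_i², with Y = y_i + Σ_{j≠i} y_j.
First-order condition: 69.7 − 6y_i − Σ_{j≠i} y_j = 0.
In a symmetric equilibrium every mine chooses the same y, so Σ_{j≠i} y_j = 2y. The condition becomes 69.7 − 8y = 0, giving y = 69.7/8 = 8.7125.

8.7125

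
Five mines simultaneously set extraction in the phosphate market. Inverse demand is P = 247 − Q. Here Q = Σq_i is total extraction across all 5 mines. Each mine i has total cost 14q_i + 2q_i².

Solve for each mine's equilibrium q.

A representative mine's profit is π_i = q_i(247 − Q) − 14q_i − 2q_i², with Q = q_i + Σ_{j≠i} q_j.
First-order condition: 233 − 6q_i − Σ_{j≠i} q_j = 0.
With identical mines, set every q_j = q: then 233 − 6q − 4q = 0, i.e. q = 233/10 = 23.3.

23.3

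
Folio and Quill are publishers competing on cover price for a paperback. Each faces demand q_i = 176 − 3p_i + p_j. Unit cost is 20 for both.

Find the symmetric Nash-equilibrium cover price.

Folio's profit: π = (p_{Folio} − 20)(176 − 3p_{Folio} + p_{Quill}).
∂π/∂p_{Folio} = 236 − 6p_{Folio} + p_{Quill} = 0 ⇒ p_{Folio} = 118/3 + (1/6)p_{Quill}.
Setting p_{Folio} = p_{Quill} in the reaction function: p_{Folio} = 118/3 + (1/6)p_{Folio}, so p_{Folio} = (118/3) / (5/6) = 47.2.

47.2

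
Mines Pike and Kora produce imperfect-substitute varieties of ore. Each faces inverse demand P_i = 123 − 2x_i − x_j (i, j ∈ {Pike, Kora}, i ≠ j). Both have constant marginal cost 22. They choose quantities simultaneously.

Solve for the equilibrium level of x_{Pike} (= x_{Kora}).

20.2

Mine Pike's profit: π = x_{Pike}(123 − 2x_{Pike} − x_{Kora}) − 22x_{Pike}.
∂π/∂x_{Pike} = 101 − 4x_{Pike} − x_{Kora} = 0 ⇒ x_{Pike} = 25.25 − 0.25x_{Kora}.
By symmetry x_{Kora} = x_{Pike}; substituting into the reaction function, 1.25x_{Pike} = 25.25 and x_{Pike} = 20.2.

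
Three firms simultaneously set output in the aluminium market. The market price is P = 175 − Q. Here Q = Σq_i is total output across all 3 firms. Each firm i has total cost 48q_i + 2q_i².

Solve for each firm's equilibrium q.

A representative firm's profit is π_i = q_i(175 − Q) − 48q_i − 2q_i², with Q = q_i + Σ_{j≠i} q_j.
First-order condition: 127 − 6q_i − Σ_{j≠i} q_j = 0.
In a symmetric equilibrium every firm chooses the same q, so Σ_{j≠i} q_j = 2q. The condition becomes 127 − 8q = 0, giving q = 127/8 = 15.875.

15.875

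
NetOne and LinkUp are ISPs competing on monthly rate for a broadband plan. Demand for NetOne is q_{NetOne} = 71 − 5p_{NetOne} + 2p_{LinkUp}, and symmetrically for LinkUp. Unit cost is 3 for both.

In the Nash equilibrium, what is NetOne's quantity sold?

NetOne's profit: π = (p_{NetOne} − 3)(71 − 5p_{NetOne} + 2p_{LinkUp}).
∂π/∂p_{NetOne} = 86 − 10p_{NetOne} + 2p_{LinkUp} = 0 ⇒ p_{NetOne} = 8.6 + 0.2p_{LinkUp}.
By symmetry p_{LinkUp} = p_{NetOne}; substituting into the reaction function, 0.8p_{NetOne} = 8.6 and p_{NetOne} = 10.75.
q_{NetOne} = 71 − 5·10.75 + 2·10.75 = 38.75.

38.75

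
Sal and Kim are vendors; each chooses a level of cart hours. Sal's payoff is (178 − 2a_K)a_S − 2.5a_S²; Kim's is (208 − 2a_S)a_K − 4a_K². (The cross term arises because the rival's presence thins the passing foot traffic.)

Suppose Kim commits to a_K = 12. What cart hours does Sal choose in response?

30.8

Expanding Sal's payoff: 178a_S − 2a_Ka_S − 2.5a_S².
∂π/∂a_S = 178 − 2a_K − 5a_S = 0, so a_S = 35.6 − 0.4a_K.
At a_K = 12: a_S = 35.6 − 0.4·12 = 30.8.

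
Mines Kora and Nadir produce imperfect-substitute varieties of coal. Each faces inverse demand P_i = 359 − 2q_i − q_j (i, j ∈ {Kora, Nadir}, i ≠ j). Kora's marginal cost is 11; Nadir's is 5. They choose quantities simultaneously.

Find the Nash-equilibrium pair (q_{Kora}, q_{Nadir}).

69.2, 71.2

Mine Kora's profit: π = q_{Kora}(359 − 2q_{Kora} − q_{Nadir}) − 11q_{Kora}.
∂π/∂q_{Kora} = 348 − 4q_{Kora} − q_{Nadir} = 0 ⇒ q_{Kora} = 87 − 0.25q_{Nadir}.
Similarly q_{Nadir} = 88.5 − 0.25q_{Kora}.
Substituting the second reaction function into the first: q_{Kora} = 87 − 0.25(88.5 − 0.25q_{Kora}), which gives 0.9375q_{Kora} = 64.875 ⇒ q_{Kora} = 69.2.
Then q_{Nadir} = 88.5 − 0.25·69.2 = 71.2.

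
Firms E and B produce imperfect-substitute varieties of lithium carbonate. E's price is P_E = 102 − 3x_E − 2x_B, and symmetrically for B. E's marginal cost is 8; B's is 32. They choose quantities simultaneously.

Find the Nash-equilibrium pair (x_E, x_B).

13.25, 7.25

Firm E's profit: π = x_E(102 − 3x_E − 2x_B) − 8x_E.
∂π/∂x_E = 94 − 6x_E − 2x_B = 0 ⇒ x_E = 47/3 − (1/3)x_B.
Similarly x_B = 35/3 − (1/3)x_E.
Substituting the second reaction function into the first: x_E = 47/3 − (1/3)(35/3 − (1/3)x_E), which gives (8/9)x_E = 106/9 ⇒ x_E = 13.25.
Then x_B = 35/3 − (1/3)·13.25 = 7.25.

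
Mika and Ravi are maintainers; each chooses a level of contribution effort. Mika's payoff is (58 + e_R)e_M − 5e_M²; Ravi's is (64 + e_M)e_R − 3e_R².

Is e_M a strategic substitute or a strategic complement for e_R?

strategic complements

Expanding Mika's payoff: 58e_M + e_Re_M − 5e_M².
∂π/∂e_M = 58 + e_R − 10e_M = 0, so e_M = 5.8 + 0.1e_R.
The best-response slope de_M/de_R = 0.1 > 0: the reaction function is upward-sloping, so the choices are strategic complements.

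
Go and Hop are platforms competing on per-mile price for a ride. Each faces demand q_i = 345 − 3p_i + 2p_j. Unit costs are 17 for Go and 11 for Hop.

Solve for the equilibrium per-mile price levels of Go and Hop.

Go's profit: π = (p_{Go} − 17)(345 − 3p_{Go} + 2p_{Hop}).
∂π/∂p_{Go} = 396 − 6p_{Go} + 2p_{Hop} = 0 ⇒ p_{Go} = 66 + (1/3)p_{Hop}.
Similarly p_{Hop} = 63 + (1/3)p_{Go}.
Substituting the second reaction function into the first: p_{Go} = 66 + (1/3)(63 + (1/3)p_{Go}), which gives (8/9)p_{Go} = 87 ⇒ p_{Go} = 97.875.
Then p_{Hop} = 63 + (1/3)·97.875 = 95.625.

97.875, 95.625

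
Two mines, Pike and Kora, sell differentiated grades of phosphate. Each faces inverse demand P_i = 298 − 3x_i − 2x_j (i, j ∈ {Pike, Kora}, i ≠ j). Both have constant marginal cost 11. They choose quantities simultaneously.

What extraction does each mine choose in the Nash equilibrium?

35.875

Mine Pike's profit: π = x_{Pike}(298 − 3x_{Pike} − 2x_{Kora}) − 11x_{Pike}.
∂π/∂x_{Pike} = 287 − 6x_{Pike} − 2x_{Kora} = 0 ⇒ x_{Pike} = 287/6 − (1/3)x_{Kora}.
By symmetry x_{Kora} = x_{Pike}; substituting into the reaction function, (4/3)x_{Pike} = 287/6 and x_{Pike} = 35.875.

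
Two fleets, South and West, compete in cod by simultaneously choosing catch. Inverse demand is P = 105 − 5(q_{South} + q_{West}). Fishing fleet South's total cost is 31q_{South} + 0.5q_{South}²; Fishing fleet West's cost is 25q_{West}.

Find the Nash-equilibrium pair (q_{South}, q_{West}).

Fishing fleet South's profit: π = q_{South}(105 − 5(q_{South} + q_{West})) − 31q_{South} − 0.5q_{South}².
∂π/∂q_{South} = 74 − 11q_{South} − 5q_{West} = 0, so q_{South} = 74/11 − (5/11)q_{West}.
For West: ∂π/∂q_{West} = 80 − 10q_{West} − 5q_{South} = 0 ⇒ q_{West} = 8 − 0.5q_{South}.
Substituting the second reaction function into the first: q_{South} = 74/11 − (5/11)(8 − 0.5q_{South}), which gives (17/22)q_{South} = 34/11 ⇒ q_{South} = 4.
Then q_{West} = 8 − 0.5·4 = 6.

4, 6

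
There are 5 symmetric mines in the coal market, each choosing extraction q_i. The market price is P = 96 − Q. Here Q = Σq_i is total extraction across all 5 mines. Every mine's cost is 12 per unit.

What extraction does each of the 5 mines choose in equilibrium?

14

A representative mine's profit is π_i = q_i(96 − Q) − 12q_i, with Q = q_i + Σ_{j≠i} q_j.
First-order condition: 84 − 2q_i − Σ_{j≠i} q_j = 0.
Imposing symmetry (q_j = q for all j) turns Σ_{j≠i} q_j into 4q, so 84 = 6q and q = 14.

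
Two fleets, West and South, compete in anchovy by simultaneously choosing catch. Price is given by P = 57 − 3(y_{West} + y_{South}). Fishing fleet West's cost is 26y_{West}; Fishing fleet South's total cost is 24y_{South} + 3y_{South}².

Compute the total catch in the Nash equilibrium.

6

Fishing fleet West's profit: π = y_{West}(57 − 3(y_{West} + y_{South})) − 26y_{West}.
∂π/∂y_{West} = 31 − 6y_{West} − 3y_{South} = 0, so y_{West} = 31/6 − 0.5y_{South}.
For South: ∂π/∂y_{South} = 33 − 12y_{South} − 3y_{West} = 0 ⇒ y_{South} = 2.75 − 0.25y_{West}.
Solving the two reaction functions simultaneously: (1 − (−0.5)(−0.25))y_{West} = 31/6 − 0.5·2.75, so 0.875y_{West} = 91/24 and y_{West} = 13/3.
Then y_{South} = 2.75 − 0.25·(13/3) = 5/3.
Total catch: 13/3 + 5/3 = 6.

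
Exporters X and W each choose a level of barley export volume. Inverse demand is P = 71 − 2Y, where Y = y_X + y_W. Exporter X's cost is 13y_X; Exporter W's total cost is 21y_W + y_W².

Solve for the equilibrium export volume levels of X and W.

Exporter X's profit: π = y_X(71 − 2(y_X + y_W)) − 13y_X.
∂π/∂y_X = 58 − 4y_X − 2y_W = 0, so y_X = 14.5 − 0.5y_W.
For W: ∂π/∂y_W = 50 − 6y_W − 2y_X = 0 ⇒ y_W = 25/3 − (1/3)y_X.
Plugging y_W into X's best response: y_X = 14.5 − 0.5(25/3 − (1/3)y_X) ⇒ (5/6)y_X = 31/3, so y_X = 12.4.
Then y_W = 25/3 − (1/3)·12.4 = 4.2.

12.4, 4.2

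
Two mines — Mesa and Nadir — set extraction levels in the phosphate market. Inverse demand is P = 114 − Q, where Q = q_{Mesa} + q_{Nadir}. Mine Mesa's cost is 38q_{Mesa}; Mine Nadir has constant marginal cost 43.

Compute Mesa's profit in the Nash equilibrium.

729

Mine Mesa's profit: π = q_{Mesa}(114 − (q_{Mesa} + q_{Nadir})) − 38q_{Mesa}.
∂π/∂q_{Mesa} = 76 − 2q_{Mesa} − q_{Nadir} = 0, so q_{Mesa} = 38 − 0.5q_{Nadir}.
By the same steps for Nadir: q_{Nadir} = 35.5 − 0.5q_{Mesa}.
Plugging q_{Nadir} into Mesa's best response: q_{Mesa} = 38 − 0.5(35.5 − 0.5q_{Mesa}) ⇒ 0.75q_{Mesa} = 20.25, so q_{Mesa} = 27.
Then q_{Nadir} = 35.5 − 0.5·27 = 22.
Price P = 114 − 49 = 65.
Mesa's profit: (65 − 38)·27 = 729.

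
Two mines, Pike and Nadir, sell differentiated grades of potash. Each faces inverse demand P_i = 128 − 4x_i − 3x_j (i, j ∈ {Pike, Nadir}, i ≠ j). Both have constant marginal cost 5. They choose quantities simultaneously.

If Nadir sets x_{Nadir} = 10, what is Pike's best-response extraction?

11.625

Mine Pike's profit: π = x_{Pike}(128 − 4x_{Pike} − 3x_{Nadir}) − 5x_{Pike}.
∂π/∂x_{Pike} = 123 − 8x_{Pike} − 3x_{Nadir} = 0 ⇒ x_{Pike} = 15.375 − 0.375x_{Nadir}.
At x_{Nadir} = 10: x_{Pike} = 15.375 − 0.375·10 = 11.625.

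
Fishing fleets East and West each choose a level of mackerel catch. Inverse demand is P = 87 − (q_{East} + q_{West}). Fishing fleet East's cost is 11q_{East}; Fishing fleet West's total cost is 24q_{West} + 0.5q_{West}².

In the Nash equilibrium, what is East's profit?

1089

Fishing fleet East's profit: π = q_{East}(87 − (q_{East} + q_{West})) − 11q_{East}.
∂π/∂q_{East} = 76 − 2q_{East} − q_{West} = 0, so q_{East} = 38 − 0.5q_{West}.
For West: ∂π/∂q_{West} = 63 − 3q_{West} − q_{East} = 0 ⇒ q_{West} = 21 − (1/3)q_{East}.
Plugging q_{West} into East's best response: q_{East} = 38 − 0.5(21 − (1/3)q_{East}) ⇒ (5/6)q_{East} = 27.5, so q_{East} = 33.
Then q_{West} = 21 − (1/3)·33 = 10.
Price P = 87 − 43 = 44.
East's profit: (44 − 11)·33 = 1089.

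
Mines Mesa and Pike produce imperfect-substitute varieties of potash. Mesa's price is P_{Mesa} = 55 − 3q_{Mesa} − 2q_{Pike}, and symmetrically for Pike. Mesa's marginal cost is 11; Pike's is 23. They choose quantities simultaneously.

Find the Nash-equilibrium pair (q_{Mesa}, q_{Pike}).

Mine Mesa's profit: π = q_{Mesa}(55 − 3q_{Mesa} − 2q_{Pike}) − 11q_{Mesa}.
∂π/∂q_{Mesa} = 44 − 6q_{Mesa} − 2q_{Pike} = 0 ⇒ q_{Mesa} = 22/3 − (1/3)q_{Pike}.
Similarly q_{Pike} = 16/3 − (1/3)q_{Mesa}.
Substituting the second reaction function into the first: q_{Mesa} = 22/3 − (1/3)(16/3 − (1/3)q_{Mesa}), which gives (8/9)q_{Mesa} = 50/9 ⇒ q_{Mesa} = 6.25.
Then q_{Pike} = 16/3 − (1/3)·6.25 = 3.25.

6.25, 3.25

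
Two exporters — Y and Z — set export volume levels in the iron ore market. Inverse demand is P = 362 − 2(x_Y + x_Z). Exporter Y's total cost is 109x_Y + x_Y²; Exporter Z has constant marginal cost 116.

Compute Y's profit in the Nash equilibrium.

2028

Exporter Y's profit: π = x_Y(362 − 2(x_Y + x_Z)) − 109x_Y − x_Y².
∂π/∂x_Y = 253 − 6x_Y − 2x_Z = 0, so x_Y = 253/6 − (1/3)x_Z.
For Z: ∂π/∂x_Z = 246 − 4x_Z − 2x_Y = 0 ⇒ x_Z = 61.5 − 0.5x_Y.
Solving the two reaction functions simultaneously: (1 − (−1/3)(−0.5))x_Y = 253/6 − (1/3)·61.5, so (5/6)x_Y = 65/3 and x_Y = 26.
Then x_Z = 61.5 − 0.5·26 = 48.5.
Price P = 362 − 2·74.5 = 213.
Y's profit: (213 − 109)·26 − (26)² = 2028.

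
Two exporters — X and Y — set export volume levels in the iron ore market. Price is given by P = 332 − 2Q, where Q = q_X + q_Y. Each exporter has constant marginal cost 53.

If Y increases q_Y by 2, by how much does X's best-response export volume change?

-1

Exporter X's profit: π = q_X(332 − 2(q_X + q_Y)) − 53q_X.
∂π/∂q_X = 279 − 4q_X − 2q_Y = 0, so q_X = 69.75 − 0.5q_Y.
The reaction-function slope is −0.5, so a 2-unit rise in q_Y moves q_X by −0.5 × 2 = −1. X's best response falls — the actions are strategic substitutes.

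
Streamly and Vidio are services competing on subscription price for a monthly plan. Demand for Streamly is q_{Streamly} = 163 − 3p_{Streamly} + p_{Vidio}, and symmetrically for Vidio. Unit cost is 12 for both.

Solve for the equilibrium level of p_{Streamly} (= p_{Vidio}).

Streamly's profit: π = (p_{Streamly} − 12)(163 − 3p_{Streamly} + p_{Vidio}).
∂π/∂p_{Streamly} = 199 − 6p_{Streamly} + p_{Vidio} = 0 ⇒ p_{Streamly} = 199/6 + (1/6)p_{Vidio}.
The game is symmetric, so in equilibrium p_{Vidio} = p_{Streamly}: the reaction function gives (5/6)p_{Streamly} = 199/6, hence p_{Streamly} = 39.8.

39.8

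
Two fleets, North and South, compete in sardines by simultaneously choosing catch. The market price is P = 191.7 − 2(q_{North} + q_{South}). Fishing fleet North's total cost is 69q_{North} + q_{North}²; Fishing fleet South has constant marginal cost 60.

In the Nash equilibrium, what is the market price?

114.48

Fishing fleet North's profit: π = q_{North}(191.7 − 2(q_{North} + q_{South})) − 69q_{North} − q_{North}².
∂π/∂q_{North} = 122.7 − 6q_{North} − 2q_{South} = 0, so q_{North} = 20.45 − (1/3)q_{South}.
For South: ∂π/∂q_{South} = 131.7 − 4q_{South} − 2q_{North} = 0 ⇒ q_{South} = 32.925 − 0.5q_{North}.
Solving the two reaction functions simultaneously: (1 − (−1/3)(−0.5))q_{North} = 20.45 − (1/3)·32.925, so (5/6)q_{North} = 9.475 and q_{North} = 11.37.
Then q_{South} = 32.925 − 0.5·11.37 = 27.24.
Equilibrium price: P = 191.7 − 2·38.61 = 114.48.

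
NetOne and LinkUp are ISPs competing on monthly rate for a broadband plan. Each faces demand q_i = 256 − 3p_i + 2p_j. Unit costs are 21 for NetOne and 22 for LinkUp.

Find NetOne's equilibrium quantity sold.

176.8125

NetOne's profit: π = (p_{NetOne} − 21)(256 − 3p_{NetOne} + 2p_{LinkUp}).
∂π/∂p_{NetOne} = 319 − 6p_{NetOne} + 2p_{LinkUp} = 0 ⇒ p_{NetOne} = 319/6 + (1/3)p_{LinkUp}.
Similarly p_{LinkUp} = 161/3 + (1/3)p_{NetOne}.
Substituting the second reaction function into the first: p_{NetOne} = 319/6 + (1/3)(161/3 + (1/3)p_{NetOne}), which gives (8/9)p_{NetOne} = 1279/18 ⇒ p_{NetOne} = 79.9375.
Then p_{LinkUp} = 161/3 + (1/3)·79.9375 = 80.3125.
q_{NetOne} = 256 − 3·79.9375 + 2·80.3125 = 176.8125.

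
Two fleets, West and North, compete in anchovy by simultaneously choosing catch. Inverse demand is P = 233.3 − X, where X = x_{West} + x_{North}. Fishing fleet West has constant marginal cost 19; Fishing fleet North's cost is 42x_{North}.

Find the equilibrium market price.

98.1

Fishing fleet West's profit: π = x_{West}(233.3 − (x_{West} + x_{North})) − 19x_{West}.
∂π/∂x_{West} = 214.3 − 2x_{West} − x_{North} = 0, so x_{West} = 107.15 − 0.5x_{North}.
By the same steps for North: x_{North} = 95.65 − 0.5x_{West}.
Solving the two reaction functions simultaneously: (1 − (−0.5)(−0.5))x_{West} = 107.15 − 0.5·95.65, so 0.75x_{West} = 59.325 and x_{West} = 79.1.
Then x_{North} = 95.65 − 0.5·79.1 = 56.1.
Equilibrium price: P = 233.3 − 135.2 = 98.1.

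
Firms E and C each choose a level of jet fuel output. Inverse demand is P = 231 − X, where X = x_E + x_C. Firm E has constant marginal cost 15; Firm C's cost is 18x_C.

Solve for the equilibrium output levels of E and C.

73, 70

Firm E's profit: π = x_E(231 − (x_E + x_C)) − 15x_E.
∂π/∂x_E = 216 − 2x_E − x_C = 0, so x_E = 108 − 0.5x_C.
By the same steps for C: x_C = 106.5 − 0.5x_E.
Substituting the second reaction function into the first: x_E = 108 − 0.5(106.5 − 0.5x_E), which gives 0.75x_E = 54.75 ⇒ x_E = 73.
Then x_C = 106.5 − 0.5·73 = 70.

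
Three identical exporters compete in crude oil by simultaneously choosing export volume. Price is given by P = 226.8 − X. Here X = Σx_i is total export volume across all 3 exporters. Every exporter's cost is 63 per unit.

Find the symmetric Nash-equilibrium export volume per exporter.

40.95

A representative exporter's profit is π_i = x_i(226.8 − X) − 63x_i, with X = x_i + Σ_{j≠i} x_j.
First-order condition: 163.8 − 2x_i − Σ_{j≠i} x_j = 0.
Imposing symmetry (x_j = x for all j) turns Σ_{j≠i} x_j into 2x, so 163.8 = 4x and x = 40.95.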